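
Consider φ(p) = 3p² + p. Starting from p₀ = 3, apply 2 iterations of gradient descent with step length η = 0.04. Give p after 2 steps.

φ′(p) = 6p + 1
Step 1: φ′(3) = 19; p₁ = 3 − 0.04·19 = 2.24
Step 2: φ′(2.24) = 14.44; p₂ = 2.24 − 0.04·14.44 = 1.6624

1.6624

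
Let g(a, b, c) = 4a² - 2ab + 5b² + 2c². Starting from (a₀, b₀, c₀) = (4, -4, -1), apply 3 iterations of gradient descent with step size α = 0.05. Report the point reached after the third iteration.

∇g = (8a - 2b, -2a + 10b, 4c)
(a₁, b₁, c₁) = (4, -4, -1) − 0.05·(40, -48, -4) = (2, -1.6, -0.8)
(a₂, b₂, c₂) = (2, -1.6, -0.8) − 0.05·(19.2, -20, -3.2) = (1.04, -0.6, -0.64)
(a₃, b₃, c₃) = (1.04, -0.6, -0.64) − 0.05·(9.52, -8.08, -2.56) = (0.564, -0.196, -0.512)

(0.564, -0.196, -0.512)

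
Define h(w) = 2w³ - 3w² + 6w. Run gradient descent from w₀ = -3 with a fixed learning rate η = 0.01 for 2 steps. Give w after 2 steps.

-4.924104

h′(w) = 6w² - 6w + 6
Step 1: h′(-3) = 78; w₁ = -3 − 0.01·78 = -3.78
Step 2: h′(-3.78) = 114.4104; w₂ = -3.78 − 0.01·114.4104 = -4.924104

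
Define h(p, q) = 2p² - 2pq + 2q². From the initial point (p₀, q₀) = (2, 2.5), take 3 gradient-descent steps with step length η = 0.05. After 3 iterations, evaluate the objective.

5.4249585

∇h = (4p - 2q, -2p + 4q)
Step 1: at (2, 2.5), ∇h = (3, 6) → (2, 2.5) − 0.05·(3, 6) = (1.85, 2.2)
Step 2: at (1.85, 2.2), ∇h = (3, 5.1) → (1.85, 2.2) − 0.05·(3, 5.1) = (1.7, 1.945)
Step 3: at (1.7, 1.945), ∇h = (2.91, 4.38) → (1.7, 1.945) − 0.05·(2.91, 4.38) = (1.5545, 1.726)
h(1.5545, 1.726) = 5.4249585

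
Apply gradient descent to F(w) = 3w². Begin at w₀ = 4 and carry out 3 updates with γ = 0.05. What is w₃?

1.372

F′(w) = 6w
w₁ = 4 − 0.05·24 = 2.8
w₂ = 2.8 − 0.05·16.8 = 1.96
w₃ = 1.96 − 0.05·11.76 = 1.372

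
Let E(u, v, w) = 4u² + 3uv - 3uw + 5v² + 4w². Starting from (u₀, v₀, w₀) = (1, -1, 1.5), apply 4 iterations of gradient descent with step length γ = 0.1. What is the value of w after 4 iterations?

0.1335

∇E = (8u + 3v - 3w, 3u + 10v, -3u + 8w)
Step 1: at (1, -1, 1.5), ∇E = (0.5, -7, 9) → (1, -1, 1.5) − 0.1·(0.5, -7, 9) = (0.95, -0.3, 0.6)
Step 2: at (0.95, -0.3, 0.6), ∇E = (4.9, -0.15, 1.95) → (0.95, -0.3, 0.6) − 0.1·(4.9, -0.15, 1.95) = (0.46, -0.285, 0.405)
Step 3: at (0.46, -0.285, 0.405), ∇E = (1.61, -1.47, 1.86) → (0.46, -0.285, 0.405) − 0.1·(1.61, -1.47, 1.86) = (0.299, -0.138, 0.219)
Step 4: at (0.299, -0.138, 0.219), ∇E = (1.321, -0.483, 0.855) → (0.299, -0.138, 0.219) − 0.1·(1.321, -0.483, 0.855) = (0.1669, -0.0897, 0.1335)
w = 0.1335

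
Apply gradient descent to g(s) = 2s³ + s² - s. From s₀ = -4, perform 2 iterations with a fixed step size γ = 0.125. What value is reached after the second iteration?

g′(s) = 6s² + 2s - 1
s₁ = -4 − 0.125·87 = -14.875
s₂ = -14.875 − 0.125·1296.84375 = -176.98046875

-176.98046875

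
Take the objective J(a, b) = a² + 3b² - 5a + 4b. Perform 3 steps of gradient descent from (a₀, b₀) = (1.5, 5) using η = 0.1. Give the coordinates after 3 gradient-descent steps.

∇J = (2a - 5, 6b + 4)
(a₁, b₁) = (1.5, 5) − 0.1·(-2, 34) = (1.7, 1.6)
(a₂, b₂) = (1.7, 1.6) − 0.1·(-1.6, 13.6) = (1.86, 0.24)
(a₃, b₃) = (1.86, 0.24) − 0.1·(-1.28, 5.44) = (1.988, -0.304)

(1.988, -0.304)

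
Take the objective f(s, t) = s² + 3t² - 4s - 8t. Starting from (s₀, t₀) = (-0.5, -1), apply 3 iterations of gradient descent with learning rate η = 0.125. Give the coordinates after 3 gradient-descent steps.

∇f = (2s - 4, 6t - 8)
(s₁, t₁) = (-0.5, -1) − 0.125·(-5, -14) = (0.125, 0.75)
(s₂, t₂) = (0.125, 0.75) − 0.125·(-3.75, -3.5) = (0.59375, 1.1875)
(s₃, t₃) = (0.59375, 1.1875) − 0.125·(-2.8125, -0.875) = (0.9453125, 1.296875)

(0.9453125, 1.296875)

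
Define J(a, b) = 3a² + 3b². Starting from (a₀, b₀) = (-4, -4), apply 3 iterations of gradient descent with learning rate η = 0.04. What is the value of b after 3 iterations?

-1.755904

∇J = (6a, 6b)
(a₁, b₁) = (-4, -4) − 0.04·(-24, -24) = (-3.04, -3.04)
(a₂, b₂) = (-3.04, -3.04) − 0.04·(-18.24, -18.24) = (-2.3104, -2.3104)
(a₃, b₃) = (-2.3104, -2.3104) − 0.04·(-13.8624, -13.8624) = (-1.755904, -1.755904)
b = -1.755904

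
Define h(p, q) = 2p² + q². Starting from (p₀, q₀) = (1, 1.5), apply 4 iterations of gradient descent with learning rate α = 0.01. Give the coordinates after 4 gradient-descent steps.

∇h = (4p, 2q)
(p₁, q₁) = (1, 1.5) − 0.01·(4, 3) = (0.96, 1.47)
(p₂, q₂) = (0.96, 1.47) − 0.01·(3.84, 2.94) = (0.9216, 1.4406)
(p₃, q₃) = (0.9216, 1.4406) − 0.01·(3.6864, 2.8812) = (0.884736, 1.411788)
(p₄, q₄) = (0.884736, 1.411788) − 0.01·(3.538944, 2.823576) = (0.84934656, 1.38355224)

(0.84934656, 1.38355224)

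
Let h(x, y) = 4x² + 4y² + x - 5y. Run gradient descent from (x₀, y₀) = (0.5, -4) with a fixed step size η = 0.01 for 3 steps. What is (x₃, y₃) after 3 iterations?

(0.36168, -2.976432)

∇h = (8x + 1, 8y - 5)
Step 1: at (0.5, -4), ∇h = (5, -37) → (0.5, -4) − 0.01·(5, -37) = (0.45, -3.63)
Step 2: at (0.45, -3.63), ∇h = (4.6, -34.04) → (0.45, -3.63) − 0.01·(4.6, -34.04) = (0.404, -3.2896)
Step 3: at (0.404, -3.2896), ∇h = (4.232, -31.3168) → (0.404, -3.2896) − 0.01·(4.232, -31.3168) = (0.36168, -2.976432)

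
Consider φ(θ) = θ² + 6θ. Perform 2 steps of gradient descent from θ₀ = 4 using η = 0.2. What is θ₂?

φ′(θ) = 2θ + 6
θ₁ = 4 − 0.2·14 = 1.2
θ₂ = 1.2 − 0.2·8.4 = -0.48

-0.48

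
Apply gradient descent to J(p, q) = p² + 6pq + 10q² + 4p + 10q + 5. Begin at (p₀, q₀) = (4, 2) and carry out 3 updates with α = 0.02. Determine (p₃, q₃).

∇J = (2p + 6q + 4, 6p + 20q + 10)
(p₁, q₁) = (4, 2) − 0.02·(24, 74) = (3.52, 0.52)
(p₂, q₂) = (3.52, 0.52) − 0.02·(14.16, 41.52) = (3.2368, -0.3104)
(p₃, q₃) = (3.2368, -0.3104) − 0.02·(8.6112, 23.2128) = (3.064576, -0.774656)

(3.064576, -0.774656)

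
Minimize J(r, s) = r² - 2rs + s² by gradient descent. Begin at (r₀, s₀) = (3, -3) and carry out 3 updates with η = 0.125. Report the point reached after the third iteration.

(0.375, -0.375)

∇J = (2r - 2s, -2r + 2s)
(r₁, s₁) = (3, -3) − 0.125·(12, -12) = (1.5, -1.5)
(r₂, s₂) = (1.5, -1.5) − 0.125·(6, -6) = (0.75, -0.75)
(r₃, s₃) = (0.75, -0.75) − 0.125·(3, -3) = (0.375, -0.375)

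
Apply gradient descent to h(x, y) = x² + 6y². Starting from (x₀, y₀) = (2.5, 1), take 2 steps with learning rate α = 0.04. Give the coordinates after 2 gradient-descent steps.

(2.116, 0.2704)

∇h = (2x, 12y)
(x₁, y₁) = (2.5, 1) − 0.04·(5, 12) = (2.3, 0.52)
(x₂, y₂) = (2.3, 0.52) − 0.04·(4.6, 6.24) = (2.116, 0.2704)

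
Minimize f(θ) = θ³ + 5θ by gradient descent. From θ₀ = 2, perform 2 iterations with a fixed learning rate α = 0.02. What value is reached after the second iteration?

f′(θ) = 3θ² + 5
Step 1: f′(2) = 17; θ₁ = 2 − 0.02·17 = 1.66
Step 2: f′(1.66) = 13.2668; θ₂ = 1.66 − 0.02·13.2668 = 1.394664

1.394664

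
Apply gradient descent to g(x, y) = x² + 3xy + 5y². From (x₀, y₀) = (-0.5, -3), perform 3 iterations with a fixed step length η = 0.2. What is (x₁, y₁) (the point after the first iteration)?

∇g = (2x + 3y, 3x + 10y)
(x₁, y₁) = (-0.5, -3) − 0.2·(-10, -31.5) = (1.5, 3.3)

(1.5, 3.3)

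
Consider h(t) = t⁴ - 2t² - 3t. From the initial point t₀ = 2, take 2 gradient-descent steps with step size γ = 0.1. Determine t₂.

0.1604

h′(t) = 4t³ - 4t - 3
Step 1: h′(2) = 21; t₁ = 2 − 0.1·21 = -0.1
Step 2: h′(-0.1) = -2.604; t₂ = -0.1 − 0.1·(-2.604) = 0.1604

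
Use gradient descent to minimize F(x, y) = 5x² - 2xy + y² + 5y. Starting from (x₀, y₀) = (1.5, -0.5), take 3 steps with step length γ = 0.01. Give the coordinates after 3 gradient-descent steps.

(1.06576, -0.538624)

∇F = (10x - 2y, -2x + 2y + 5)
(x₁, y₁) = (1.5, -0.5) − 0.01·(16, 1) = (1.34, -0.51)
(x₂, y₂) = (1.34, -0.51) − 0.01·(14.42, 1.3) = (1.1958, -0.523)
(x₃, y₃) = (1.1958, -0.523) − 0.01·(13.004, 1.5624) = (1.06576, -0.538624)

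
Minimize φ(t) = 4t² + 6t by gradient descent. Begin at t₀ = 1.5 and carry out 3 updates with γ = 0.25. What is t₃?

-3

φ′(t) = 8t + 6
t₁ = 1.5 − 0.25·18 = -3
t₂ = -3 − 0.25·(-18) = 1.5
t₃ = 1.5 − 0.25·18 = -3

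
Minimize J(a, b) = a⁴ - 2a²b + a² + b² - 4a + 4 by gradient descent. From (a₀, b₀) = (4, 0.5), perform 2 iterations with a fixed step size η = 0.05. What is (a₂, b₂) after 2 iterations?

(116.1452, 9.241)

∇J = (4a³ - 4ab + 2a - 4, -2a² + 2b)
Step 1: at (4, 0.5), ∇J = (252, -31) → (4, 0.5) − 0.05·(252, -31) = (-8.6, 2.05)
Step 2: at (-8.6, 2.05), ∇J = (-2494.904, -143.82) → (-8.6, 2.05) − 0.05·(-2494.904, -143.82) = (116.1452, 9.241)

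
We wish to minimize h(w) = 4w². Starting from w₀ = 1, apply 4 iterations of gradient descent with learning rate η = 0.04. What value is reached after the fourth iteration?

h′(w) = 8w
w₁ = 1 − 0.04·8 = 0.68
w₂ = 0.68 − 0.04·5.44 = 0.4624
w₃ = 0.4624 − 0.04·3.6992 = 0.314432
w₄ = 0.314432 − 0.04·2.515456 = 0.21381376

0.21381376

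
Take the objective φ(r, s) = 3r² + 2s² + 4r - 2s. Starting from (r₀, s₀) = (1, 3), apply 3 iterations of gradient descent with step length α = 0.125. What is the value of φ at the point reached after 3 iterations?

∇φ = (6r + 4, 4s - 2)
(r₁, s₁) = (1, 3) − 0.125·(10, 10) = (-0.25, 1.75)
(r₂, s₂) = (-0.25, 1.75) − 0.125·(2.5, 5) = (-0.5625, 1.125)
(r₃, s₃) = (-0.5625, 1.125) − 0.125·(0.625, 2.5) = (-0.640625, 0.8125)
φ(-0.640625, 0.8125) = -1.635986328125

-1.635986328125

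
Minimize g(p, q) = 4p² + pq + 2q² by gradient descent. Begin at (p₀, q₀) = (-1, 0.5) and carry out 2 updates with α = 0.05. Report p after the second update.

∇g = (8p + q, p + 4q)
Step 1: at (-1, 0.5), ∇g = (-7.5, 1) → (-1, 0.5) − 0.05·(-7.5, 1) = (-0.625, 0.45)
Step 2: at (-0.625, 0.45), ∇g = (-4.55, 1.175) → (-0.625, 0.45) − 0.05·(-4.55, 1.175) = (-0.3975, 0.39125)
p = -0.3975

-0.3975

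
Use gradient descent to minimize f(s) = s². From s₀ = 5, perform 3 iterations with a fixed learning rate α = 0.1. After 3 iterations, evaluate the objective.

6.5536

f′(s) = 2s
Step 1: f′(5) = 10; s₁ = 5 − 0.1·10 = 4
Step 2: f′(4) = 8; s₂ = 4 − 0.1·8 = 3.2
Step 3: f′(3.2) = 6.4; s₃ = 3.2 − 0.1·6.4 = 2.56
f(2.56) = 6.5536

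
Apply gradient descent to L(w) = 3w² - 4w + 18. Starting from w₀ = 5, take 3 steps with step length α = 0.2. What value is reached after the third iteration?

L′(w) = 6w - 4
Step 1: L′(5) = 26; w₁ = 5 − 0.2·26 = -0.2
Step 2: L′(-0.2) = -5.2; w₂ = -0.2 − 0.2·(-5.2) = 0.84
Step 3: L′(0.84) = 1.04; w₃ = 0.84 − 0.2·1.04 = 0.632

0.632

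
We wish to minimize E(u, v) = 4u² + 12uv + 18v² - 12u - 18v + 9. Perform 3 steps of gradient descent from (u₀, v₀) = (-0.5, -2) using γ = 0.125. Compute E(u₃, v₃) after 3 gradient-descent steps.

593465.625

∇E = (8u + 12v - 12, 12u + 36v - 18)
(u₁, v₁) = (-0.5, -2) − 0.125·(-40, -96) = (4.5, 10)
(u₂, v₂) = (4.5, 10) − 0.125·(144, 396) = (-13.5, -39.5)
(u₃, v₃) = (-13.5, -39.5) − 0.125·(-594, -1602) = (60.75, 160.75)
E(60.75, 160.75) = 593465.625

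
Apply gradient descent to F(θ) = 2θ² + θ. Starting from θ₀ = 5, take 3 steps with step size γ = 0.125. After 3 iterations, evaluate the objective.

0.736328125

F′(θ) = 4θ + 1
θ₁ = 5 − 0.125·21 = 2.375
θ₂ = 2.375 − 0.125·10.5 = 1.0625
θ₃ = 1.0625 − 0.125·5.25 = 0.40625
F(0.40625) = 0.736328125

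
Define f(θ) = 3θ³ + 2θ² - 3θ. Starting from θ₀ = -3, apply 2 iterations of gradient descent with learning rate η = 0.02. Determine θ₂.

f′(θ) = 9θ² + 4θ - 3
θ₁ = -3 − 0.02·66 = -4.32
θ₂ = -4.32 − 0.02·147.6816 = -7.273632

-7.273632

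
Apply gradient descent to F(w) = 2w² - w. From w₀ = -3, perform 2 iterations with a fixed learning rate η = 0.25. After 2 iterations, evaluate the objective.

F′(w) = 4w - 1
w₁ = -3 − 0.25·(-13) = 0.25
w₂ = 0.25 − 0.25·0 = 0.25
F(0.25) = -0.125

-0.125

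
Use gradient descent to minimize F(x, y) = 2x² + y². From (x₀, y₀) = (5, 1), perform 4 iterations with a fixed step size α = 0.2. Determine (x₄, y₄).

∇F = (4x, 2y)
(x₁, y₁) = (5, 1) − 0.2·(20, 2) = (1, 0.6)
(x₂, y₂) = (1, 0.6) − 0.2·(4, 1.2) = (0.2, 0.36)
(x₃, y₃) = (0.2, 0.36) − 0.2·(0.8, 0.72) = (0.04, 0.216)
(x₄, y₄) = (0.04, 0.216) − 0.2·(0.16, 0.432) = (0.008, 0.1296)

(0.008, 0.1296)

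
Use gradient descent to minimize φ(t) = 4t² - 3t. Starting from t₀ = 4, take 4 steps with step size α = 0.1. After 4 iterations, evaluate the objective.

-0.56236544

φ′(t) = 8t - 3
Step 1: φ′(4) = 29; t₁ = 4 − 0.1·29 = 1.1
Step 2: φ′(1.1) = 5.8; t₂ = 1.1 − 0.1·5.8 = 0.52
Step 3: φ′(0.52) = 1.16; t₃ = 0.52 − 0.1·1.16 = 0.404
Step 4: φ′(0.404) = 0.232; t₄ = 0.404 − 0.1·0.232 = 0.3808
φ(0.3808) = -0.56236544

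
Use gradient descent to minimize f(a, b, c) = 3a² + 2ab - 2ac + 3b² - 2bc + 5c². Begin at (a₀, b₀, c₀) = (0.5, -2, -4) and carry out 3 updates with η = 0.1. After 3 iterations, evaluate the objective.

0.418208

∇f = (6a + 2b - 2c, 2a + 6b - 2c, -2a - 2b + 10c)
Step 1: at (0.5, -2, -4), ∇f = (7, -3, -37) → (0.5, -2, -4) − 0.1·(7, -3, -37) = (-0.2, -1.7, -0.3)
Step 2: at (-0.2, -1.7, -0.3), ∇f = (-4, -10, 0.8) → (-0.2, -1.7, -0.3) − 0.1·(-4, -10, 0.8) = (0.2, -0.7, -0.38)
Step 3: at (0.2, -0.7, -0.38), ∇f = (0.56, -3.04, -2.8) → (0.2, -0.7, -0.38) − 0.1·(0.56, -3.04, -2.8) = (0.144, -0.396, -0.1)
f(0.144, -0.396, -0.1) = 0.418208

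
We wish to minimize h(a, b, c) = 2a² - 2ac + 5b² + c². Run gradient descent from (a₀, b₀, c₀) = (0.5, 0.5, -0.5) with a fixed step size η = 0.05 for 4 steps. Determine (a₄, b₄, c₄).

(0.10075, 0.03125, -0.2257)

∇h = (4a - 2c, 10b, -2a + 2c)
Step 1: at (0.5, 0.5, -0.5), ∇h = (3, 5, -2) → (0.5, 0.5, -0.5) − 0.05·(3, 5, -2) = (0.35, 0.25, -0.4)
Step 2: at (0.35, 0.25, -0.4), ∇h = (2.2, 2.5, -1.5) → (0.35, 0.25, -0.4) − 0.05·(2.2, 2.5, -1.5) = (0.24, 0.125, -0.325)
Step 3: at (0.24, 0.125, -0.325), ∇h = (1.61, 1.25, -1.13) → (0.24, 0.125, -0.325) − 0.05·(1.61, 1.25, -1.13) = (0.1595, 0.0625, -0.2685)
Step 4: at (0.1595, 0.0625, -0.2685), ∇h = (1.175, 0.625, -0.856) → (0.1595, 0.0625, -0.2685) − 0.05·(1.175, 0.625, -0.856) = (0.10075, 0.03125, -0.2257)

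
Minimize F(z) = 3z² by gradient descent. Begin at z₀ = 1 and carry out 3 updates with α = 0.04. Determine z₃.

F′(z) = 6z
z₁ = 1 − 0.04·6 = 0.76
z₂ = 0.76 − 0.04·4.56 = 0.5776
z₃ = 0.5776 − 0.04·3.4656 = 0.438976

0.438976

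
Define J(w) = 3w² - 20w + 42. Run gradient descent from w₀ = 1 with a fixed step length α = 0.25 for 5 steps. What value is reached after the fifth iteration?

J′(w) = 6w - 20
Step 1: J′(1) = -14; w₁ = 1 − 0.25·(-14) = 4.5
Step 2: J′(4.5) = 7; w₂ = 4.5 − 0.25·7 = 2.75
Step 3: J′(2.75) = -3.5; w₃ = 2.75 − 0.25·(-3.5) = 3.625
Step 4: J′(3.625) = 1.75; w₄ = 3.625 − 0.25·1.75 = 3.1875
Step 5: J′(3.1875) = -0.875; w₅ = 3.1875 − 0.25·(-0.875) = 3.40625

3.40625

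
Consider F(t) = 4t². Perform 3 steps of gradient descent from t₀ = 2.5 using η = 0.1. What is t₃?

F′(t) = 8t
Step 1: F′(2.5) = 20; t₁ = 2.5 − 0.1·20 = 0.5
Step 2: F′(0.5) = 4; t₂ = 0.5 − 0.1·4 = 0.1
Step 3: F′(0.1) = 0.8; t₃ = 0.1 − 0.1·0.8 = 0.02

0.02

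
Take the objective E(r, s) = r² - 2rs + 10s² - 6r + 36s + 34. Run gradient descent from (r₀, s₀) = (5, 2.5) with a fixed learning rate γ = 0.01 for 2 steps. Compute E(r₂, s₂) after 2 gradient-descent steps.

∇E = (2r - 2s - 6, -2r + 20s + 36)
(r₁, s₁) = (5, 2.5) − 0.01·(-1, 76) = (5.01, 1.74)
(r₂, s₂) = (5.01, 1.74) − 0.01·(0.54, 60.78) = (5.0046, 1.1322)
E(5.0046, 1.1322) = 71.26397332

71.26397332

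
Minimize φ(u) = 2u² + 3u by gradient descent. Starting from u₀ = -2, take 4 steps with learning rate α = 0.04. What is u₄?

φ′(u) = 4u + 3
Step 1: φ′(-2) = -5; u₁ = -2 − 0.04·(-5) = -1.8
Step 2: φ′(-1.8) = -4.2; u₂ = -1.8 − 0.04·(-4.2) = -1.632
Step 3: φ′(-1.632) = -3.528; u₃ = -1.632 − 0.04·(-3.528) = -1.49088
Step 4: φ′(-1.49088) = -2.96352; u₄ = -1.49088 − 0.04·(-2.96352) = -1.3723392

-1.3723392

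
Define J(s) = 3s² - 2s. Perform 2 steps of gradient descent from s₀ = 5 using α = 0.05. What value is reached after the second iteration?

2.62

J′(s) = 6s - 2
Step 1: J′(5) = 28; s₁ = 5 − 0.05·28 = 3.6
Step 2: J′(3.6) = 19.6; s₂ = 3.6 − 0.05·19.6 = 2.62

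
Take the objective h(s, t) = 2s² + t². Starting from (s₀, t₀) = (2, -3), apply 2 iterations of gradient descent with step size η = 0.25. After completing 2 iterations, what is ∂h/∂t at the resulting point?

-1.5

∇h = (4s, 2t)
Step 1: at (2, -3), ∇h = (8, -6) → (2, -3) − 0.25·(8, -6) = (0, -1.5)
Step 2: at (0, -1.5), ∇h = (0, -3) → (0, -1.5) − 0.25·(0, -3) = (0, -0.75)
∂h/∂t at (0, -0.75) = -1.5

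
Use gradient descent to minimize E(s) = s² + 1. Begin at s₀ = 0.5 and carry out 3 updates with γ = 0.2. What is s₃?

E′(s) = 2s
s₁ = 0.5 − 0.2·1 = 0.3
s₂ = 0.3 − 0.2·0.6 = 0.18
s₃ = 0.18 − 0.2·0.36 = 0.108

0.108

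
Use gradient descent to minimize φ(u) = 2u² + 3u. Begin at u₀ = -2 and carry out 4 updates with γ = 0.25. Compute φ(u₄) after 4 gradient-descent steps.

-1.125

φ′(u) = 4u + 3
Step 1: φ′(-2) = -5; u₁ = -2 − 0.25·(-5) = -0.75
Step 2: φ′(-0.75) = 0; u₂ = -0.75 − 0.25·0 = -0.75
Step 3: φ′(-0.75) = 0; u₃ = -0.75 − 0.25·0 = -0.75
Step 4: φ′(-0.75) = 0; u₄ = -0.75 − 0.25·0 = -0.75
φ(-0.75) = -1.125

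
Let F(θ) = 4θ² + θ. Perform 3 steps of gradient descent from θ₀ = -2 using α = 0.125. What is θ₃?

-0.125

F′(θ) = 8θ + 1
Step 1: F′(-2) = -15; θ₁ = -2 − 0.125·(-15) = -0.125
Step 2: F′(-0.125) = 0; θ₂ = -0.125 − 0.125·0 = -0.125
Step 3: F′(-0.125) = 0; θ₃ = -0.125 − 0.125·0 = -0.125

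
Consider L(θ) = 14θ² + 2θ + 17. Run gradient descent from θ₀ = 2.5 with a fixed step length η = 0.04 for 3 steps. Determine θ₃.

-0.075872

L′(θ) = 28θ + 2
θ₁ = 2.5 − 0.04·72 = -0.38
θ₂ = -0.38 − 0.04·(-8.64) = -0.0344
θ₃ = -0.0344 − 0.04·1.0368 = -0.075872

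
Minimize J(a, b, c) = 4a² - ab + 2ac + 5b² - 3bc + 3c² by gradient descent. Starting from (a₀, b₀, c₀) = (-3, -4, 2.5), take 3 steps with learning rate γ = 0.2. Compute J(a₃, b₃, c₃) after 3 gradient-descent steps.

∇J = (8a - b + 2c, -a + 10b - 3c, 2a - 3b + 6c)
(a₁, b₁, c₁) = (-3, -4, 2.5) − 0.2·(-15, -44.5, 21) = (0, 4.9, -1.7)
(a₂, b₂, c₂) = (0, 4.9, -1.7) − 0.2·(-8.3, 54.1, -24.9) = (1.66, -5.92, 3.28)
(a₃, b₃, c₃) = (1.66, -5.92, 3.28) − 0.2·(25.76, -70.7, 40.76) = (-3.492, 8.22, -4.872)
J(-3.492, 8.22, -4.872) = 640.701216

640.701216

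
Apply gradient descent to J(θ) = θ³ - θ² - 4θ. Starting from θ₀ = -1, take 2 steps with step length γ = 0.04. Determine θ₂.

J′(θ) = 3θ² - 2θ - 4
Step 1: J′(-1) = 1; θ₁ = -1 − 0.04·1 = -1.04
Step 2: J′(-1.04) = 1.3248; θ₂ = -1.04 − 0.04·1.3248 = -1.092992

-1.092992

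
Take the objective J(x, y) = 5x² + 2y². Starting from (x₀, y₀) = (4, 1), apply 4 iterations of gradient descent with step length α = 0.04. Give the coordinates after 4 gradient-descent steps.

(0.5184, 0.49787136)

∇J = (10x, 4y)
(x₁, y₁) = (4, 1) − 0.04·(40, 4) = (2.4, 0.84)
(x₂, y₂) = (2.4, 0.84) − 0.04·(24, 3.36) = (1.44, 0.7056)
(x₃, y₃) = (1.44, 0.7056) − 0.04·(14.4, 2.8224) = (0.864, 0.592704)
(x₄, y₄) = (0.864, 0.592704) − 0.04·(8.64, 2.370816) = (0.5184, 0.49787136)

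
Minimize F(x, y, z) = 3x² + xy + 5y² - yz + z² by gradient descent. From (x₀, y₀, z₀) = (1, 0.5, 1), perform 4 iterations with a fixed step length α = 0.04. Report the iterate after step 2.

(0.5504, 0.188, 0.8768)

∇F = (6x + y, x + 10y - z, -y + 2z)
Step 1: at (1, 0.5, 1), ∇F = (6.5, 5, 1.5) → (1, 0.5, 1) − 0.04·(6.5, 5, 1.5) = (0.74, 0.3, 0.94)
Step 2: at (0.74, 0.3, 0.94), ∇F = (4.74, 2.8, 1.58) → (0.74, 0.3, 0.94) − 0.04·(4.74, 2.8, 1.58) = (0.5504, 0.188, 0.8768)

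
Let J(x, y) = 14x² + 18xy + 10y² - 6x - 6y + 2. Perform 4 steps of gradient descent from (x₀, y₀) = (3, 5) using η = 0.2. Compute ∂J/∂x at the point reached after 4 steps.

548424.6144

∇J = (28x + 18y - 6, 18x + 20y - 6)
Step 1: at (3, 5), ∇J = (168, 148) → (3, 5) − 0.2·(168, 148) = (-30.6, -24.6)
Step 2: at (-30.6, -24.6), ∇J = (-1305.6, -1048.8) → (-30.6, -24.6) − 0.2·(-1305.6, -1048.8) = (230.52, 185.16)
Step 3: at (230.52, 185.16), ∇J = (9781.44, 7846.56) → (230.52, 185.16) − 0.2·(9781.44, 7846.56) = (-1725.768, -1384.152)
Step 4: at (-1725.768, -1384.152), ∇J = (-73242.24, -58752.864) → (-1725.768, -1384.152) − 0.2·(-73242.24, -58752.864) = (12922.68, 10366.4208)
∂J/∂x at (12922.68, 10366.4208) = 548424.6144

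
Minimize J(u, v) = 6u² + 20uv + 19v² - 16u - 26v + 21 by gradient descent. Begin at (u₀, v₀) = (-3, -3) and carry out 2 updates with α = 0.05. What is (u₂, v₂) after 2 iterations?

(-5.16, -7.6)

∇J = (12u + 20v - 16, 20u + 38v - 26)
Step 1: at (-3, -3), ∇J = (-112, -200) → (-3, -3) − 0.05·(-112, -200) = (2.6, 7)
Step 2: at (2.6, 7), ∇J = (155.2, 292) → (2.6, 7) − 0.05·(155.2, 292) = (-5.16, -7.6)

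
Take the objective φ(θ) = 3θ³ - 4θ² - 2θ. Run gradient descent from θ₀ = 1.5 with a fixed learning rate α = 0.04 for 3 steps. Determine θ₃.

φ′(θ) = 9θ² - 8θ - 2
Step 1: φ′(1.5) = 6.25; θ₁ = 1.5 − 0.04·6.25 = 1.25
Step 2: φ′(1.25) = 2.0625; θ₂ = 1.25 − 0.04·2.0625 = 1.1675
Step 3: φ′(1.1675) = 0.92750625; θ₃ = 1.1675 − 0.04·0.92750625 = 1.13039975

1.13039975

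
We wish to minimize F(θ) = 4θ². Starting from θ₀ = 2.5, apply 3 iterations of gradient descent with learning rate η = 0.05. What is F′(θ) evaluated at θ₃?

F′(θ) = 8θ
Step 1: F′(2.5) = 20; θ₁ = 2.5 − 0.05·20 = 1.5
Step 2: F′(1.5) = 12; θ₂ = 1.5 − 0.05·12 = 0.9
Step 3: F′(0.9) = 7.2; θ₃ = 0.9 − 0.05·7.2 = 0.54
F′(θ) at (0.54) = 4.32

4.32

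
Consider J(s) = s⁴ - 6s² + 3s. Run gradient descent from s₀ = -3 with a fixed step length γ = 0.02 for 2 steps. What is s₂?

-1.72867776

J′(s) = 4s³ - 12s + 3
Step 1: J′(-3) = -69; s₁ = -3 − 0.02·(-69) = -1.62
Step 2: J′(-1.62) = 5.433888; s₂ = -1.62 − 0.02·5.433888 = -1.72867776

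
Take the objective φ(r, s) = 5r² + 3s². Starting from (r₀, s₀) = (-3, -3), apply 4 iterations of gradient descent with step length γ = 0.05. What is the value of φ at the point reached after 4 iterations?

∇φ = (10r, 6s)
Step 1: at (-3, -3), ∇φ = (-30, -18) → (-3, -3) − 0.05·(-30, -18) = (-1.5, -2.1)
Step 2: at (-1.5, -2.1), ∇φ = (-15, -12.6) → (-1.5, -2.1) − 0.05·(-15, -12.6) = (-0.75, -1.47)
Step 3: at (-0.75, -1.47), ∇φ = (-7.5, -8.82) → (-0.75, -1.47) − 0.05·(-7.5, -8.82) = (-0.375, -1.029)
Step 4: at (-0.375, -1.029), ∇φ = (-3.75, -6.174) → (-0.375, -1.029) − 0.05·(-3.75, -6.174) = (-0.1875, -0.7203)
φ(-0.1875, -0.7203) = 1.73227752

1.73227752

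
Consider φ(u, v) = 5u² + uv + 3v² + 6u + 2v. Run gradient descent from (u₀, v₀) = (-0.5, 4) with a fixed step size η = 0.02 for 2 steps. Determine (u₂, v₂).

(-0.6698, 3.0432)

∇φ = (10u + v + 6, u + 6v + 2)
Step 1: at (-0.5, 4), ∇φ = (5, 25.5) → (-0.5, 4) − 0.02·(5, 25.5) = (-0.6, 3.49)
Step 2: at (-0.6, 3.49), ∇φ = (3.49, 22.34) → (-0.6, 3.49) − 0.02·(3.49, 22.34) = (-0.6698, 3.0432)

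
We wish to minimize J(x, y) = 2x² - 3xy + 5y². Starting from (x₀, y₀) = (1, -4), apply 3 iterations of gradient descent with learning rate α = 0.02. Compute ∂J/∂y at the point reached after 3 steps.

-20.269136

∇J = (4x - 3y, -3x + 10y)
Step 1: at (1, -4), ∇J = (16, -43) → (1, -4) − 0.02·(16, -43) = (0.68, -3.14)
Step 2: at (0.68, -3.14), ∇J = (12.14, -33.44) → (0.68, -3.14) − 0.02·(12.14, -33.44) = (0.4372, -2.4712)
Step 3: at (0.4372, -2.4712), ∇J = (9.1624, -26.0236) → (0.4372, -2.4712) − 0.02·(9.1624, -26.0236) = (0.253952, -1.950728)
∂J/∂y at (0.253952, -1.950728) = -20.269136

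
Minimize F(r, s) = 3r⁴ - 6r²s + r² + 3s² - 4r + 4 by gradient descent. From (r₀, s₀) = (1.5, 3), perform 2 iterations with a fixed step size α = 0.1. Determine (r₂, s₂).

∇F = (12r³ - 12rs + 2r - 4, -6r² + 6s)
(r₁, s₁) = (1.5, 3) − 0.1·(-14.5, 4.5) = (2.95, 2.55)
(r₂, s₂) = (2.95, 2.55) − 0.1·(219.6985, -36.915) = (-19.01985, 6.2415)

(-19.01985, 6.2415)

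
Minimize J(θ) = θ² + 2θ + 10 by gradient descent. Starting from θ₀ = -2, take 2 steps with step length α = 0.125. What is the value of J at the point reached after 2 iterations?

9.31640625

J′(θ) = 2θ + 2
Step 1: J′(-2) = -2; θ₁ = -2 − 0.125·(-2) = -1.75
Step 2: J′(-1.75) = -1.5; θ₂ = -1.75 − 0.125·(-1.5) = -1.5625
J(-1.5625) = 9.31640625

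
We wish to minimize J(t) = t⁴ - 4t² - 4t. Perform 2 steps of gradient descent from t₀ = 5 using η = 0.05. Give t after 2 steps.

1103.2304

J′(t) = 4t³ - 8t - 4
Step 1: J′(5) = 456; t₁ = 5 − 0.05·456 = -17.8
Step 2: J′(-17.8) = -22420.608; t₂ = -17.8 − 0.05·(-22420.608) = 1103.2304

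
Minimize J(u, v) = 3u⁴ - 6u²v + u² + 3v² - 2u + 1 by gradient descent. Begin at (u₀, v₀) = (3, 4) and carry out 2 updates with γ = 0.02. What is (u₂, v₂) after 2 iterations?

(-1.28805632, 4.103488)

∇J = (12u³ - 12uv + 2u - 2, -6u² + 6v)
(u₁, v₁) = (3, 4) − 0.02·(184, -30) = (-0.68, 4.6)
(u₂, v₂) = (-0.68, 4.6) − 0.02·(30.402816, 24.8256) = (-1.28805632, 4.103488)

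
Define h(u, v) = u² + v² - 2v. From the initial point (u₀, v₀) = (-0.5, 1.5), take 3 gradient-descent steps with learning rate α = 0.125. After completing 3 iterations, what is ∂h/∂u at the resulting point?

∇h = (2u, 2v - 2)
Step 1: at (-0.5, 1.5), ∇h = (-1, 1) → (-0.5, 1.5) − 0.125·(-1, 1) = (-0.375, 1.375)
Step 2: at (-0.375, 1.375), ∇h = (-0.75, 0.75) → (-0.375, 1.375) − 0.125·(-0.75, 0.75) = (-0.28125, 1.28125)
Step 3: at (-0.28125, 1.28125), ∇h = (-0.5625, 0.5625) → (-0.28125, 1.28125) − 0.125·(-0.5625, 0.5625) = (-0.2109375, 1.2109375)
∂h/∂u at (-0.2109375, 1.2109375) = -0.421875

-0.421875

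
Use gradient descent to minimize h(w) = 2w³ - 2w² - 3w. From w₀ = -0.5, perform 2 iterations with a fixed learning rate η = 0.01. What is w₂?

-0.5105015

h′(w) = 6w² - 4w - 3
w₁ = -0.5 − 0.01·0.5 = -0.505
w₂ = -0.505 − 0.01·0.55015 = -0.5105015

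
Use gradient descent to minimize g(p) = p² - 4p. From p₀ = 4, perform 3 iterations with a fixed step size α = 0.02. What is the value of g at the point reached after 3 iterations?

-0.868968841216

g′(p) = 2p - 4
Step 1: g′(4) = 4; p₁ = 4 − 0.02·4 = 3.92
Step 2: g′(3.92) = 3.84; p₂ = 3.92 − 0.02·3.84 = 3.8432
Step 3: g′(3.8432) = 3.6864; p₃ = 3.8432 − 0.02·3.6864 = 3.769472
g(3.769472) = -0.868968841216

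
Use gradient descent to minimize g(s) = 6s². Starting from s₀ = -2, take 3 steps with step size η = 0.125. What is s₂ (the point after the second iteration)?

g′(s) = 12s
s₁ = -2 − 0.125·(-24) = 1
s₂ = 1 − 0.125·12 = -0.5

-0.5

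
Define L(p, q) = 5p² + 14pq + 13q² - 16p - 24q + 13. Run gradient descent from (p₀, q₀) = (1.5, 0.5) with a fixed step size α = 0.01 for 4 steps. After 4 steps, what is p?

∇L = (10p + 14q - 16, 14p + 26q - 24)
Step 1: at (1.5, 0.5), ∇L = (6, 10) → (1.5, 0.5) − 0.01·(6, 10) = (1.44, 0.4)
Step 2: at (1.44, 0.4), ∇L = (4, 6.56) → (1.44, 0.4) − 0.01·(4, 6.56) = (1.4, 0.3344)
Step 3: at (1.4, 0.3344), ∇L = (2.6816, 4.2944) → (1.4, 0.3344) − 0.01·(2.6816, 4.2944) = (1.373184, 0.291456)
Step 4: at (1.373184, 0.291456), ∇L = (1.812224, 2.802432) → (1.373184, 0.291456) − 0.01·(1.812224, 2.802432) = (1.35506176, 0.26343168)
p = 1.35506176

1.35506176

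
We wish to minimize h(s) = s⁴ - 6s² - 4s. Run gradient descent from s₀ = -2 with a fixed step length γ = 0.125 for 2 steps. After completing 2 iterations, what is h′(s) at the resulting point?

2.9501953125

h′(s) = 4s³ - 12s - 4
s₁ = -2 − 0.125·(-12) = -0.5
s₂ = -0.5 − 0.125·1.5 = -0.6875
h′(s) at (-0.6875) = 2.9501953125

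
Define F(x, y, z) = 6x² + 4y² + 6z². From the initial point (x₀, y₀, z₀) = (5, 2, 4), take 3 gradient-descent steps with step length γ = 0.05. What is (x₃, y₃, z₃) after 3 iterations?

(0.32, 0.432, 0.256)

∇F = (12x, 8y, 12z)
Step 1: at (5, 2, 4), ∇F = (60, 16, 48) → (5, 2, 4) − 0.05·(60, 16, 48) = (2, 1.2, 1.6)
Step 2: at (2, 1.2, 1.6), ∇F = (24, 9.6, 19.2) → (2, 1.2, 1.6) − 0.05·(24, 9.6, 19.2) = (0.8, 0.72, 0.64)
Step 3: at (0.8, 0.72, 0.64), ∇F = (9.6, 5.76, 7.68) → (0.8, 0.72, 0.64) − 0.05·(9.6, 5.76, 7.68) = (0.32, 0.432, 0.256)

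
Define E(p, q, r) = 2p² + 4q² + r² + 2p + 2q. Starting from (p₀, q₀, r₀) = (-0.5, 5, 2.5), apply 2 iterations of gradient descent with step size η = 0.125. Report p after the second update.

∇E = (4p + 2, 8q + 2, 2r)
Step 1: at (-0.5, 5, 2.5), ∇E = (0, 42, 5) → (-0.5, 5, 2.5) − 0.125·(0, 42, 5) = (-0.5, -0.25, 1.875)
Step 2: at (-0.5, -0.25, 1.875), ∇E = (0, 0, 3.75) → (-0.5, -0.25, 1.875) − 0.125·(0, 0, 3.75) = (-0.5, -0.25, 1.40625)
p = -0.5

-0.5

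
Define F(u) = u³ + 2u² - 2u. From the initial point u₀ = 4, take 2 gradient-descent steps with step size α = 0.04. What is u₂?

1.079552

F′(u) = 3u² + 4u - 2
u₁ = 4 − 0.04·62 = 1.52
u₂ = 1.52 − 0.04·11.0112 = 1.079552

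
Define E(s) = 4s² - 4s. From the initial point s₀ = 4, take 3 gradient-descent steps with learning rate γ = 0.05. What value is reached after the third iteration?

E′(s) = 8s - 4
Step 1: E′(4) = 28; s₁ = 4 − 0.05·28 = 2.6
Step 2: E′(2.6) = 16.8; s₂ = 2.6 − 0.05·16.8 = 1.76
Step 3: E′(1.76) = 10.08; s₃ = 1.76 − 0.05·10.08 = 1.256

1.256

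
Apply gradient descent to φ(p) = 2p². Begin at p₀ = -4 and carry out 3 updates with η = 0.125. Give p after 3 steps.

-0.5

φ′(p) = 4p
Step 1: φ′(-4) = -16; p₁ = -4 − 0.125·(-16) = -2
Step 2: φ′(-2) = -8; p₂ = -2 − 0.125·(-8) = -1
Step 3: φ′(-1) = -4; p₃ = -1 − 0.125·(-4) = -0.5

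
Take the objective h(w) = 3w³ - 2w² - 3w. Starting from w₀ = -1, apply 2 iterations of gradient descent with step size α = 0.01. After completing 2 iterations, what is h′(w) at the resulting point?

15.35095969

h′(w) = 9w² - 4w - 3
w₁ = -1 − 0.01·10 = -1.1
w₂ = -1.1 − 0.01·12.29 = -1.2229
h′(w) at (-1.2229) = 15.35095969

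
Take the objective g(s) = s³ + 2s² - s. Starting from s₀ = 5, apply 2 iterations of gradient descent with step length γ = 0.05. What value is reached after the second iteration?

0.2765

g′(s) = 3s² + 4s - 1
Step 1: g′(5) = 94; s₁ = 5 − 0.05·94 = 0.3
Step 2: g′(0.3) = 0.47; s₂ = 0.3 − 0.05·0.47 = 0.2765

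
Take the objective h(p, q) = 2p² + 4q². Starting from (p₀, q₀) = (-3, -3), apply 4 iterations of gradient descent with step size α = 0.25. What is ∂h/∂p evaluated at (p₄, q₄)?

0

∇h = (4p, 8q)
(p₁, q₁) = (-3, -3) − 0.25·(-12, -24) = (0, 3)
(p₂, q₂) = (0, 3) − 0.25·(0, 24) = (0, -3)
(p₃, q₃) = (0, -3) − 0.25·(0, -24) = (0, 3)
(p₄, q₄) = (0, 3) − 0.25·(0, 24) = (0, -3)
∂h/∂p at (0, -3) = 0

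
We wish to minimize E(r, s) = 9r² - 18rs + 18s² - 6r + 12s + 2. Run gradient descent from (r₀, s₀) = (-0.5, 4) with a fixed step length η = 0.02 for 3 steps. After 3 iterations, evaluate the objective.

4.858214736896

∇E = (18r - 18s - 6, -18r + 36s + 12)
(r₁, s₁) = (-0.5, 4) − 0.02·(-87, 165) = (1.24, 0.7)
(r₂, s₂) = (1.24, 0.7) − 0.02·(3.72, 14.88) = (1.1656, 0.4024)
(r₃, s₃) = (1.1656, 0.4024) − 0.02·(7.7376, 5.5056) = (1.010848, 0.292288)
E(1.010848, 0.292288) = 4.858214736896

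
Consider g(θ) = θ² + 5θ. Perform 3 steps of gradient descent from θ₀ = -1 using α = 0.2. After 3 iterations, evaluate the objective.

g′(θ) = 2θ + 5
Step 1: g′(-1) = 3; θ₁ = -1 − 0.2·3 = -1.6
Step 2: g′(-1.6) = 1.8; θ₂ = -1.6 − 0.2·1.8 = -1.96
Step 3: g′(-1.96) = 1.08; θ₃ = -1.96 − 0.2·1.08 = -2.176
g(-2.176) = -6.145024

-6.145024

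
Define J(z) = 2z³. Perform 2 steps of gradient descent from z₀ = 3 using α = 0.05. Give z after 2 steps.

J′(z) = 6z²
Step 1: J′(3) = 54; z₁ = 3 − 0.05·54 = 0.3
Step 2: J′(0.3) = 0.54; z₂ = 0.3 − 0.05·0.54 = 0.273

0.273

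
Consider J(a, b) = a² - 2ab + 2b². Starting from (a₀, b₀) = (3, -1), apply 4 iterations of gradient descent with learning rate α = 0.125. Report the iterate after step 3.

(1.328125, 0.703125)

∇J = (2a - 2b, -2a + 4b)
Step 1: at (3, -1), ∇J = (8, -10) → (3, -1) − 0.125·(8, -10) = (2, 0.25)
Step 2: at (2, 0.25), ∇J = (3.5, -3) → (2, 0.25) − 0.125·(3.5, -3) = (1.5625, 0.625)
Step 3: at (1.5625, 0.625), ∇J = (1.875, -0.625) → (1.5625, 0.625) − 0.125·(1.875, -0.625) = (1.328125, 0.703125)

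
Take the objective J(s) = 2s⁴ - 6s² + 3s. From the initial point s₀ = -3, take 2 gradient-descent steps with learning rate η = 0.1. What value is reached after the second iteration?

J′(s) = 8s³ - 12s + 3
s₁ = -3 − 0.1·(-177) = 14.7
s₂ = 14.7 − 0.1·25238.784 = -2509.1784

-2509.1784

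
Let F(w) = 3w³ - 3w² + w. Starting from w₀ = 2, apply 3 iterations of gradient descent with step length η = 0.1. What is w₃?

-3.0390625

F′(w) = 9w² - 6w + 1
w₁ = 2 − 0.1·25 = -0.5
w₂ = -0.5 − 0.1·6.25 = -1.125
w₃ = -1.125 − 0.1·19.140625 = -3.0390625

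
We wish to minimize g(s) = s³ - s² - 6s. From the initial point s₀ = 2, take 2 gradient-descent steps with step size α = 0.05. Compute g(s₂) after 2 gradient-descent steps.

g′(s) = 3s² - 2s - 6
s₁ = 2 − 0.05·2 = 1.9
s₂ = 1.9 − 0.05·1.03 = 1.8485
g(1.8485) = -8.191716015875

-8.191716015875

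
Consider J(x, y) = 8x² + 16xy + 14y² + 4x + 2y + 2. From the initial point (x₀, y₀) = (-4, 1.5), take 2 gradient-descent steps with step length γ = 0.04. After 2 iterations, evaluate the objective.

∇J = (16x + 16y + 4, 16x + 28y + 2)
Step 1: at (-4, 1.5), ∇J = (-36, -20) → (-4, 1.5) − 0.04·(-36, -20) = (-2.56, 2.3)
Step 2: at (-2.56, 2.3), ∇J = (-0.16, 25.44) → (-2.56, 2.3) − 0.04·(-0.16, 25.44) = (-2.5536, 1.2824)
J(-2.5536, 1.2824) = 17.14529408

17.14529408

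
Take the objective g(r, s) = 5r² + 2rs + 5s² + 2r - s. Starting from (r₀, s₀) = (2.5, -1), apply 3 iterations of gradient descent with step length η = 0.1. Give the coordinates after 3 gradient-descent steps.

(-0.22, 0.124)

∇g = (10r + 2s + 2, 2r + 10s - 1)
(r₁, s₁) = (2.5, -1) − 0.1·(25, -6) = (0, -0.4)
(r₂, s₂) = (0, -0.4) − 0.1·(1.2, -5) = (-0.12, 0.1)
(r₃, s₃) = (-0.12, 0.1) − 0.1·(1, -0.24) = (-0.22, 0.124)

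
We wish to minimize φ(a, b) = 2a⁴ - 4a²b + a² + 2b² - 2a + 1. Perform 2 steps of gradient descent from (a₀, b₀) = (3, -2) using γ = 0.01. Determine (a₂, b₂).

(0.29104256, -1.493504)

∇φ = (8a³ - 8ab + 2a - 2, -4a² + 4b)
Step 1: at (3, -2), ∇φ = (268, -44) → (3, -2) − 0.01·(268, -44) = (0.32, -1.56)
Step 2: at (0.32, -1.56), ∇φ = (2.895744, -6.6496) → (0.32, -1.56) − 0.01·(2.895744, -6.6496) = (0.29104256, -1.493504)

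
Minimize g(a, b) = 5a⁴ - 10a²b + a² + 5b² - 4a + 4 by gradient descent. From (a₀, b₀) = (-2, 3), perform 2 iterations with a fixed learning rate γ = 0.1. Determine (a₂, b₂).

∇g = (20a³ - 20ab + 2a - 4, -10a² + 10b)
Step 1: at (-2, 3), ∇g = (-48, -10) → (-2, 3) − 0.1·(-48, -10) = (2.8, 4)
Step 2: at (2.8, 4), ∇g = (216.64, -38.4) → (2.8, 4) − 0.1·(216.64, -38.4) = (-18.864, 7.84)

(-18.864, 7.84)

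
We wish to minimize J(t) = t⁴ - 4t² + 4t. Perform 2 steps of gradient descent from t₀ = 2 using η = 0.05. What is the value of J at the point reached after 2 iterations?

J′(t) = 4t³ - 8t + 4
t₁ = 2 − 0.05·20 = 1
t₂ = 1 − 0.05·0 = 1
J(1) = 1

1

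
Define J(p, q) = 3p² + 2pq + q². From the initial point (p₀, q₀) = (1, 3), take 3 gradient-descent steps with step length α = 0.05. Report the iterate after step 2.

(0.02, 2.3)

∇J = (6p + 2q, 2p + 2q)
Step 1: at (1, 3), ∇J = (12, 8) → (1, 3) − 0.05·(12, 8) = (0.4, 2.6)
Step 2: at (0.4, 2.6), ∇J = (7.6, 6) → (0.4, 2.6) − 0.05·(7.6, 6) = (0.02, 2.3)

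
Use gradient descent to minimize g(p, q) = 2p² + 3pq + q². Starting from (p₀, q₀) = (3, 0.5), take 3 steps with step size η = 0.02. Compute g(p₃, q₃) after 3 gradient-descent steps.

10.250117466336

∇g = (4p + 3q, 3p + 2q)
(p₁, q₁) = (3, 0.5) − 0.02·(13.5, 10) = (2.73, 0.3)
(p₂, q₂) = (2.73, 0.3) − 0.02·(11.82, 8.79) = (2.4936, 0.1242)
(p₃, q₃) = (2.4936, 0.1242) − 0.02·(10.347, 7.7292) = (2.28666, -0.030384)
g(2.28666, -0.030384) = 10.250117466336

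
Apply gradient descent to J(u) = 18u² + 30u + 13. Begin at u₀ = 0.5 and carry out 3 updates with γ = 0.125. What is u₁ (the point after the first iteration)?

J′(u) = 36u + 30
u₁ = 0.5 − 0.125·48 = -5.5

-5.5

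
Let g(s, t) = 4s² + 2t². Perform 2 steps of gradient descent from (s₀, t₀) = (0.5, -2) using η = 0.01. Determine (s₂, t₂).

∇g = (8s, 4t)
(s₁, t₁) = (0.5, -2) − 0.01·(4, -8) = (0.46, -1.92)
(s₂, t₂) = (0.46, -1.92) − 0.01·(3.68, -7.68) = (0.4232, -1.8432)

(0.4232, -1.8432)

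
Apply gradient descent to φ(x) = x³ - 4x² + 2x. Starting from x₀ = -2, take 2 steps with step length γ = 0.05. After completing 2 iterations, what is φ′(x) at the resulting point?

φ′(x) = 3x² - 8x + 2
Step 1: φ′(-2) = 30; x₁ = -2 − 0.05·30 = -3.5
Step 2: φ′(-3.5) = 66.75; x₂ = -3.5 − 0.05·66.75 = -6.8375
φ′(x) at (-6.8375) = 196.95421875

196.95421875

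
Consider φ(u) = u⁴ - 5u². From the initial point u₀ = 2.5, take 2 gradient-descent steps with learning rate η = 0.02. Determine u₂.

φ′(u) = 4u³ - 10u
Step 1: φ′(2.5) = 37.5; u₁ = 2.5 − 0.02·37.5 = 1.75
Step 2: φ′(1.75) = 3.9375; u₂ = 1.75 − 0.02·3.9375 = 1.67125

1.67125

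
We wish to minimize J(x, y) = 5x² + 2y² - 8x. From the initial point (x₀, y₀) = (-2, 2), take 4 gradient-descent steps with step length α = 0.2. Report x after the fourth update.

∇J = (10x - 8, 4y)
Step 1: at (-2, 2), ∇J = (-28, 8) → (-2, 2) − 0.2·(-28, 8) = (3.6, 0.4)
Step 2: at (3.6, 0.4), ∇J = (28, 1.6) → (3.6, 0.4) − 0.2·(28, 1.6) = (-2, 0.08)
Step 3: at (-2, 0.08), ∇J = (-28, 0.32) → (-2, 0.08) − 0.2·(-28, 0.32) = (3.6, 0.016)
Step 4: at (3.6, 0.016), ∇J = (28, 0.064) → (3.6, 0.016) − 0.2·(28, 0.064) = (-2, 0.0032)
x = -2

-2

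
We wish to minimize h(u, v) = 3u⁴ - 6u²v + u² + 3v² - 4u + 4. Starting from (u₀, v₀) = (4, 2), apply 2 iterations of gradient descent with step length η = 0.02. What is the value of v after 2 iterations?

14.114048

∇h = (12u³ - 12uv + 2u - 4, -6u² + 6v)
Step 1: at (4, 2), ∇h = (676, -84) → (4, 2) − 0.02·(676, -84) = (-9.52, 3.68)
Step 2: at (-9.52, 3.68), ∇h = (-9956.253696, -521.7024) → (-9.52, 3.68) − 0.02·(-9956.253696, -521.7024) = (189.60507392, 14.114048)
v = 14.114048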